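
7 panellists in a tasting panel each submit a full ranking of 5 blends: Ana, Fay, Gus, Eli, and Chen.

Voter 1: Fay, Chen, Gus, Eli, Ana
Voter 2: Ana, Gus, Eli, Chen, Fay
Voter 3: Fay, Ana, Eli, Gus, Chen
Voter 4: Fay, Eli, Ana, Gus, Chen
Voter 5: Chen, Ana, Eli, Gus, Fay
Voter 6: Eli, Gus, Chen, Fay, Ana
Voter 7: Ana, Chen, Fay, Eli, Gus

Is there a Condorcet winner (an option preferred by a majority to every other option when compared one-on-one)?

Head-to-head results (7 voters total):
Ana vs Fay: Fay wins 4–3.
Ana vs Gus: Ana wins 5–2.
Ana vs Eli: Ana wins 4–3.
Ana vs Chen: Ana wins 4–3.
Fay vs Gus: Fay wins 4–3.
Fay vs Eli: Fay wins 4–3.
Fay vs Chen: Chen wins 4–3.
Gus vs Eli: Eli wins 5–2.
Gus vs Chen: Gus wins 4–3.
Eli vs Chen: Eli wins 4–3.
No candidate beats all others: Ana beats Chen beats Fay beats Ana, a majority cycle.

No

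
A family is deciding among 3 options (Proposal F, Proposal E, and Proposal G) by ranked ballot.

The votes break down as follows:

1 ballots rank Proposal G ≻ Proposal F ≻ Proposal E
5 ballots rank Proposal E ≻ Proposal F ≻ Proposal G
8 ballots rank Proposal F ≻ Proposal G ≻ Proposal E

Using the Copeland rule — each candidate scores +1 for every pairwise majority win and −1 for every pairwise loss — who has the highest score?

Pairwise results:
  Proposal F vs Proposal E: Proposal F wins 9–5.
  Proposal F vs Proposal G: Proposal F wins 13–1.
  Proposal E vs Proposal G: Proposal G wins 9–5.
Copeland scores (wins − losses):
  Proposal F: 2 − 0 = 2
  Proposal E: 0 − 2 = -2
  Proposal G: 1 − 1 = 0
Proposal F has the best Copeland score.

Proposal F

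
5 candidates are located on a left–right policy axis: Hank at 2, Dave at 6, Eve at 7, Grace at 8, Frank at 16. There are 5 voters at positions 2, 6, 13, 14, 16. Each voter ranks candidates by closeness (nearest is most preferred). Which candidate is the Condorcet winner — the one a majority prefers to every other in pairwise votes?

Frank

With single-peaked preferences on a line, the Condorcet winner is the candidate closest to the median voter.
The median voter (position 13) is closest to Frank at 16.
Check: Frank vs Hank — voters closer to Frank: 3 of 5.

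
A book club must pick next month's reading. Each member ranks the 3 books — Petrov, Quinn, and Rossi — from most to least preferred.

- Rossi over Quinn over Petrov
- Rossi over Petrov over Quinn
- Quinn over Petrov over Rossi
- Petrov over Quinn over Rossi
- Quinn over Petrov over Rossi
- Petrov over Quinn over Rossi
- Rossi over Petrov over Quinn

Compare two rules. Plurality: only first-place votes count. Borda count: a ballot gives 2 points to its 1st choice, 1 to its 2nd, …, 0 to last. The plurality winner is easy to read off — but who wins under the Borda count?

Petrov

Plurality first-place counts: Petrov 2, Quinn 2, Rossi 3 → Rossi.
Borda totals: Petrov 8, Quinn 7, Rossi 6 → Petrov.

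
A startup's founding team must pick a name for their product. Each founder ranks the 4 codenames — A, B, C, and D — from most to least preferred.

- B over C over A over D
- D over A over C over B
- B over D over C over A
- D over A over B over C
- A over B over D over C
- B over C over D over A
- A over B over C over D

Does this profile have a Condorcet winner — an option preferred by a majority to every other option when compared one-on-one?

No

Head-to-head results (7 voters total):
A vs B: A wins 4–3.
A vs C: A wins 4–3.
A vs D: D wins 4–3.
B vs C: B wins 6–1.
B vs D: B wins 5–2.
C vs D: D wins 4–3.
No candidate beats all others: A beats B beats D beats A, a majority cycle.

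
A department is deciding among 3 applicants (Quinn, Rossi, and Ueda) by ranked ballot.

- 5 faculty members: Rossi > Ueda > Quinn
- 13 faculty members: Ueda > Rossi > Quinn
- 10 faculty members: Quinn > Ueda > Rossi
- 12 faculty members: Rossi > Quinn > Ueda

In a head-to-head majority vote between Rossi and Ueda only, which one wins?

Ballots ranking Rossi above Ueda: 5+12 = 17.
Ballots ranking Ueda above Rossi: 13+10 = 23.
Ueda wins the head-to-head, 23–17.

Ueda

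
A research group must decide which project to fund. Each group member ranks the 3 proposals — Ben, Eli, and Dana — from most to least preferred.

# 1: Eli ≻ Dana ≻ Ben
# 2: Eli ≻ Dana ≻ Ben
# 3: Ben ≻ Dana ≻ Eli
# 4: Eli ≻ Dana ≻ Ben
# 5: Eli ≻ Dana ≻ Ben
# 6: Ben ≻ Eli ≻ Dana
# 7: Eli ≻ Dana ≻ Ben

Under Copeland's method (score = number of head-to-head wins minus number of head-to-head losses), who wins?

Pairwise results:
  Ben vs Eli: Eli wins 5–2.
  Ben vs Dana: Dana wins 5–2.
  Eli vs Dana: Eli wins 6–1.
Copeland scores (wins − losses):
  Ben: 0 − 2 = -2
  Eli: 2 − 0 = 2
  Dana: 1 − 1 = 0
Eli has the best Copeland score.

Eli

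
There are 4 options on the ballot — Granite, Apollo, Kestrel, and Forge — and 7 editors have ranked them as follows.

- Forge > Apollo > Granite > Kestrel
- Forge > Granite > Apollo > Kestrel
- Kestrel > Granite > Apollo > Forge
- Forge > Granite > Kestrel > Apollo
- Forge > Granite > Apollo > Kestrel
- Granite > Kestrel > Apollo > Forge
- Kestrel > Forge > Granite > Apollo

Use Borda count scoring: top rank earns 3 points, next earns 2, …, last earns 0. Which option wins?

Forge

Borda scores:
  Granite: 1 + 2 + 2 + 2 + 2 + 3 + 1 = 13
  Apollo: 2 + 1 + 1 + 0 + 1 + 1 + 0 = 6
  Kestrel: 0 + 0 + 3 + 1 + 0 + 2 + 3 = 9
  Forge: 3 + 3 + 0 + 3 + 3 + 0 + 2 = 14
Forge has the highest total.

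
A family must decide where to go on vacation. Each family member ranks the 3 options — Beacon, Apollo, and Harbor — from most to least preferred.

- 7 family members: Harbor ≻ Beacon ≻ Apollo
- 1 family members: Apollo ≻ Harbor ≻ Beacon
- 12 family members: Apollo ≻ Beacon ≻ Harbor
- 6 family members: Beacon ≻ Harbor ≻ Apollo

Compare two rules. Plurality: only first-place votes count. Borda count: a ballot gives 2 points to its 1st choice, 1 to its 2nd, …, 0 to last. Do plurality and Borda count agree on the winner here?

No

Plurality first-place counts: Beacon 6, Apollo 13, Harbor 7 → Apollo.
Borda totals: Beacon 31, Apollo 26, Harbor 21 → Beacon.
The two rules disagree: plurality picks Apollo, Borda picks Beacon.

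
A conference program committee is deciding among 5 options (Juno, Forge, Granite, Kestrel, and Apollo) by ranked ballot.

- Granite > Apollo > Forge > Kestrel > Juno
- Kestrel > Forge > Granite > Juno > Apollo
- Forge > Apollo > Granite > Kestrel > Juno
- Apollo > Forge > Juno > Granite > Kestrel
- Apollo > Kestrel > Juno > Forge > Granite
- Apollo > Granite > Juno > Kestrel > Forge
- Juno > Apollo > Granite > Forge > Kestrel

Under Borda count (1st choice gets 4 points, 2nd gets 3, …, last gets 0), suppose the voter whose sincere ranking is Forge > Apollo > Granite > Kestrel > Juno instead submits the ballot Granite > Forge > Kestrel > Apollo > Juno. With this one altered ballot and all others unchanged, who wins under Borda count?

Apollo

Borda totals with the altered ballot: Juno 11, Forge 13, Granite 16, Kestrel 11, Apollo 19.
The winner is unchanged: still Apollo.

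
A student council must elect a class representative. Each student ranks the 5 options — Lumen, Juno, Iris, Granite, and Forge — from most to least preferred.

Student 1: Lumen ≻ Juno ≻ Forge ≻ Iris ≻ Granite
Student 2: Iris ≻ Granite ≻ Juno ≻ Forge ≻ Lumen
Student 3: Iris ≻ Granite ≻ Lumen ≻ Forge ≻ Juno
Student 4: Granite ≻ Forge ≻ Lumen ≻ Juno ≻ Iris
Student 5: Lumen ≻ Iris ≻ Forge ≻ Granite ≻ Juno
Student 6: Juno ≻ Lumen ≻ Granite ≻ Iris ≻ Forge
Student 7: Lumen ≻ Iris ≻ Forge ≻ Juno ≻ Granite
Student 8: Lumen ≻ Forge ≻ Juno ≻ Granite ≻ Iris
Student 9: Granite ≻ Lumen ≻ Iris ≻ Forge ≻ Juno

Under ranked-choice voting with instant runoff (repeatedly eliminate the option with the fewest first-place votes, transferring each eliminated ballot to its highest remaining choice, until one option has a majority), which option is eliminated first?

Round 1: Lumen 4, Iris 2, Granite 2, Juno 1, Forge 0. Forge has the fewest and is eliminated.
Round 2: Lumen 4, Iris 2, Granite 2, Juno 1. Juno has the fewest and is eliminated.
Round 3: Lumen 5, Iris 2, Granite 2. Lumen has a majority.

Forge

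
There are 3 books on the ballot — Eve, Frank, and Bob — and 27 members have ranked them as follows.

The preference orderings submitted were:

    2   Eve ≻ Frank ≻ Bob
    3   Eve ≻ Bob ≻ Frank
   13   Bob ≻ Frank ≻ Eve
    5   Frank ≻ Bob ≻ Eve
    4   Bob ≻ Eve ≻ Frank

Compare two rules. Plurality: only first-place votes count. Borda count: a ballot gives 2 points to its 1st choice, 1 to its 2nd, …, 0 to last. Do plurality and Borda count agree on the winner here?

Plurality first-place counts: Eve 5, Frank 5, Bob 17 → Bob.
Borda totals: Eve 14, Frank 25, Bob 42 → Bob.
The two rules agree on Bob.

Yes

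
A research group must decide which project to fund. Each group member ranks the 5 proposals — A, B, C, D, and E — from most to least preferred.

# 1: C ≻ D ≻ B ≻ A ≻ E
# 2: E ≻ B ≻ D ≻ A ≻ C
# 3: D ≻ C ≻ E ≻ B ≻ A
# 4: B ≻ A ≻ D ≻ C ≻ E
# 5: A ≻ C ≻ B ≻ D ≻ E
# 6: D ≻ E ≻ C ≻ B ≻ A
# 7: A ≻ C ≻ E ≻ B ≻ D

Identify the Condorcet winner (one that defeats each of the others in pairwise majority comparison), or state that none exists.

Head-to-head results (7 voters total):
A vs B: B wins 5–2.
A vs C: A wins 4–3.
A vs D: D wins 4–3.
A vs E: A wins 4–3.
B vs C: C wins 5–2.
B vs D: B wins 4–3.
B vs E: E wins 4–3.
C vs D: D wins 4–3.
C vs E: C wins 5–2.
D vs E: D wins 5–2.
No candidate beats all others: A beats C beats B beats A, a majority cycle.

No Condorcet winner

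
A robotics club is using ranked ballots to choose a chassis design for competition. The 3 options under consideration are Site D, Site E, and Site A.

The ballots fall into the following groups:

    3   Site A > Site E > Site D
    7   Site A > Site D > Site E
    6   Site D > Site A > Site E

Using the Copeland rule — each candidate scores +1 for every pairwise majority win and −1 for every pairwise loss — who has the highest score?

Site A

Pairwise results:
  Site D vs Site E: Site D wins 13–3.
  Site D vs Site A: Site A wins 10–6.
  Site E vs Site A: Site A wins 16–0.
Copeland scores (wins − losses):
  Site D: 1 − 1 = 0
  Site E: 0 − 2 = -2
  Site A: 2 − 0 = 2
Site A has the best Copeland score.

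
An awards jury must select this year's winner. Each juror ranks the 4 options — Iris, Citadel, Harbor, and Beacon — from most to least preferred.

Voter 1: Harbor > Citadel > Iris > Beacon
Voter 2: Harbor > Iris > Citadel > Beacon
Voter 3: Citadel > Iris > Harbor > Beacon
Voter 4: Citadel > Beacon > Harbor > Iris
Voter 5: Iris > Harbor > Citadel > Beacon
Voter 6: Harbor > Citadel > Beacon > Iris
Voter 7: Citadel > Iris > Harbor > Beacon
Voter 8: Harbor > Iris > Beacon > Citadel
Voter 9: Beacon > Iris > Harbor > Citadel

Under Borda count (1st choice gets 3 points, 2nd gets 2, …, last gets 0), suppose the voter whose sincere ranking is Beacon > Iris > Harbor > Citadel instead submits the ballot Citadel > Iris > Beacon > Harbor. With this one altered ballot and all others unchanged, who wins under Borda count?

Citadel

Borda totals with the altered ballot: Iris 14, Citadel 18, Harbor 17, Beacon 5.
The switch changes the winner from Harbor to Citadel.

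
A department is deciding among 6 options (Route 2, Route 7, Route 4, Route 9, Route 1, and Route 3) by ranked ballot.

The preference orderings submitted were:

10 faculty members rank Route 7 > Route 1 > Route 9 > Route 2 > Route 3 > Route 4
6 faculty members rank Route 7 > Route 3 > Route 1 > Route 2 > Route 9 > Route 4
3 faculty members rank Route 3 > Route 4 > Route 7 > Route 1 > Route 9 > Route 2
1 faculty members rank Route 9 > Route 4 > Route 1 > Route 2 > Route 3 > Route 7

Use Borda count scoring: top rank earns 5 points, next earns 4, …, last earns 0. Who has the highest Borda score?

Borda scores:
  Route 2: 10·2 + 6·2 + 3·0 + 2 = 34
  Route 7: 10·5 + 6·5 + 3·3 + 0 = 89
  Route 4: 10·0 + 6·0 + 3·4 + 4 = 16
  Route 9: 10·3 + 6·1 + 3·1 + 5 = 44
  Route 1: 10·4 + 6·3 + 3·2 + 3 = 67
  Route 3: 10·1 + 6·4 + 3·5 + 1 = 50
Route 7 has the highest total.

Route 7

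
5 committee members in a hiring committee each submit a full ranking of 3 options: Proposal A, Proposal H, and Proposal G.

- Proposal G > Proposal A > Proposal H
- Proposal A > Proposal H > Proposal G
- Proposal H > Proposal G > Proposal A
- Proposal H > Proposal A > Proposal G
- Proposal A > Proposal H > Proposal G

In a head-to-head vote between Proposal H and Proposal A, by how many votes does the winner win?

1

Ballots ranking Proposal H above Proposal A: 2.
Ballots ranking Proposal A above Proposal H: 3.
Proposal A wins 3–2, a margin of 1.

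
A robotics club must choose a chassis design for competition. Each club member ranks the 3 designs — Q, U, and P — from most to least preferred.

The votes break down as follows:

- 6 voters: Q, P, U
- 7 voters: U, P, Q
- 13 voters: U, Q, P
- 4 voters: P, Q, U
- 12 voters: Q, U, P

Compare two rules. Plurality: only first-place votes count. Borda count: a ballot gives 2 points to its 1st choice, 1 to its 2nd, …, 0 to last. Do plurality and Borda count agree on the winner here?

No

Plurality first-place counts: Q 18, U 20, P 4 → U.
Borda totals: Q 53, U 52, P 21 → Q.
The two rules disagree: plurality picks U, Borda picks Q.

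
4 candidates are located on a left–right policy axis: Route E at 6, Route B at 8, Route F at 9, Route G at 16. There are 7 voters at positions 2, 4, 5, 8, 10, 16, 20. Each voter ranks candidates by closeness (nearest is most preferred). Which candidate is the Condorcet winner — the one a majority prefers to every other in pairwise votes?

Route B

With single-peaked preferences on a line, the Condorcet winner is the candidate closest to the median voter.
The median voter (position 8) is closest to Route B at 8.
Check: Route B vs Route E — voters closer to Route B: 4 of 7.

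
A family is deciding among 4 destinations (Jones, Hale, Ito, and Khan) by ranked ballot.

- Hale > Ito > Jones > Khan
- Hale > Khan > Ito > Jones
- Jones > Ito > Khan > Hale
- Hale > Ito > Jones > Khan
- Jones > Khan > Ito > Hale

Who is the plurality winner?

First-place vote totals:
  Jones: 2
  Hale: 3
  Ito: 0
  Khan: 0
Hale has the most first-place votes.

Hale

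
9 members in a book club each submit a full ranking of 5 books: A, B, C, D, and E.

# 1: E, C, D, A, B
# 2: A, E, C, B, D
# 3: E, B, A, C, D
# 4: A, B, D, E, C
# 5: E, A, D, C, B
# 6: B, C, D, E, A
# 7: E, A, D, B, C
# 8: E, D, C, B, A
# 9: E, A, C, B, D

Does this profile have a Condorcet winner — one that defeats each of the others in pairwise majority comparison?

Yes

Head-to-head results (9 voters total):
A vs B: A wins 6–3.
A vs C: A wins 6–3.
A vs D: A wins 6–3.
A vs E: E wins 7–2.
B vs C: C wins 5–4.
B vs D: B wins 5–4.
B vs E: E wins 7–2.
C vs D: C wins 5–4.
C vs E: E wins 8–1.
D vs E: E wins 7–2.
E beats each rival — A (7–2), B (7–2), C (8–1), D (7–2) — so E is the Condorcet winner.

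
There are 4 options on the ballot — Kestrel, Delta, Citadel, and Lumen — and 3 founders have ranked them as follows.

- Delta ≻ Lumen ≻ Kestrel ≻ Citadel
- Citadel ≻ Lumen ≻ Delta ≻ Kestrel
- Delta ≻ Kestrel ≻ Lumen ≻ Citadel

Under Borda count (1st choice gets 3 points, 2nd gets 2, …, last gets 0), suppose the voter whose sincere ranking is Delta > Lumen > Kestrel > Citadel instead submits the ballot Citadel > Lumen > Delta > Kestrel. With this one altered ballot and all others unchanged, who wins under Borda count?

Citadel

Borda totals with the altered ballot: Kestrel 2, Delta 5, Citadel 6, Lumen 5.
The switch changes the winner from Delta to Citadel.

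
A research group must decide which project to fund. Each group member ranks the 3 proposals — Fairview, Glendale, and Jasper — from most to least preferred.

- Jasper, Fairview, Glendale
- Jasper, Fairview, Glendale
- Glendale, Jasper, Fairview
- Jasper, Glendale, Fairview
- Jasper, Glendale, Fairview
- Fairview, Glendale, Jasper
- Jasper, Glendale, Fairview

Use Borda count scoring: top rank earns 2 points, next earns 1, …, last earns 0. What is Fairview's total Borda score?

Borda scores:
  Fairview: 1 + 1 + 0 + 0 + 0 + 2 + 0 = 4
  Glendale: 0 + 0 + 2 + 1 + 1 + 1 + 1 = 6
  Jasper: 2 + 2 + 1 + 2 + 2 + 0 + 2 = 11

4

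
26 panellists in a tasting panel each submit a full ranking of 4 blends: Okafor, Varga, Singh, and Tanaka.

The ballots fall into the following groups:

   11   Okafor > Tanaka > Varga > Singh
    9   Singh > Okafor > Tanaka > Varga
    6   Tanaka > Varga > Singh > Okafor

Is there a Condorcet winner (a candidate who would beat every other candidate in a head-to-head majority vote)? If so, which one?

Head-to-head results (26 voters total):
Okafor vs Varga: Okafor wins 20–6.
Okafor vs Singh: Singh wins 15–11.
Okafor vs Tanaka: Okafor wins 20–6.
Varga vs Singh: Varga wins 17–9.
Varga vs Tanaka: Tanaka wins 26–0.
Singh vs Tanaka: Tanaka wins 17–9.
No candidate beats all others: Okafor beats Varga beats Singh beats Okafor, a majority cycle.

No Condorcet winner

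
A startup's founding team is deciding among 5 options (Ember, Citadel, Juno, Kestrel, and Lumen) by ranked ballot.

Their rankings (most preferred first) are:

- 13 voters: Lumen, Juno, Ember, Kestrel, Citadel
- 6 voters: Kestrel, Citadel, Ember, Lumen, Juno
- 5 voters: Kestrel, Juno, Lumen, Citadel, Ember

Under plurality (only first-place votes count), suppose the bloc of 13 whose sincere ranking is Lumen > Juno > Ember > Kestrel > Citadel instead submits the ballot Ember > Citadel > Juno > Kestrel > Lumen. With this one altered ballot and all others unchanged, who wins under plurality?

Ember

First-place totals with the altered ballot: Ember 13, Citadel 0, Juno 0, Kestrel 11, Lumen 0.
The switch changes the winner from Lumen to Ember.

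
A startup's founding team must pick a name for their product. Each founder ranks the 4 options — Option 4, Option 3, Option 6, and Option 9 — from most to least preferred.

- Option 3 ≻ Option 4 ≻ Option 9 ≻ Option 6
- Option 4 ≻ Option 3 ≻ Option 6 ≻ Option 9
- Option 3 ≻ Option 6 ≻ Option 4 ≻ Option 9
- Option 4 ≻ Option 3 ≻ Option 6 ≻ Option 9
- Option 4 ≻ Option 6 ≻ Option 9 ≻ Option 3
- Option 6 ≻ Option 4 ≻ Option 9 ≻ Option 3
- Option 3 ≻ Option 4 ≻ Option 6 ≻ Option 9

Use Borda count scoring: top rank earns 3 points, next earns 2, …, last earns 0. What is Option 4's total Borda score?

Borda scores:
  Option 4: 2 + 3 + 1 + 3 + 3 + 2 + 2 = 16
  Option 3: 3 + 2 + 3 + 2 + 0 + 0 + 3 = 13
  Option 6: 0 + 1 + 2 + 1 + 2 + 3 + 1 = 10
  Option 9: 1 + 0 + 0 + 0 + 1 + 1 + 0 = 3

16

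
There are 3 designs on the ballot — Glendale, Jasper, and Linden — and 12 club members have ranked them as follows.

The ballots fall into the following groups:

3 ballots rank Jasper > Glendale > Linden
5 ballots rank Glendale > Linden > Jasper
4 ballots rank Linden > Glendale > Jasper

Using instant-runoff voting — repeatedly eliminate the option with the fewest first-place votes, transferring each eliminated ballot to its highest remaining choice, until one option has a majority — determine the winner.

Glendale

Round 1: Glendale 5, Linden 4, Jasper 3. Jasper has the fewest and is eliminated.
Round 2: Glendale 8, Linden 4. Glendale has a majority.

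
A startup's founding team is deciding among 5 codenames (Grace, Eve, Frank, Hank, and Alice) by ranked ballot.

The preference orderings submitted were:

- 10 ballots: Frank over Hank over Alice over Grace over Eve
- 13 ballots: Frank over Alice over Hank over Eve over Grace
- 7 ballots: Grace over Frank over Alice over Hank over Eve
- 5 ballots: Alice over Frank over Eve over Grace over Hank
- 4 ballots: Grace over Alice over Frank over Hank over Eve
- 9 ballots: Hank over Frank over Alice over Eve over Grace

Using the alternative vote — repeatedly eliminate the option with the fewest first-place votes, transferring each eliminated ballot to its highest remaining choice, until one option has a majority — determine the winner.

Frank

Round 1: Frank 23, Grace 11, Hank 9, Alice 5, Eve 0. Eve has the fewest and is eliminated.
Round 2: Frank 23, Grace 11, Hank 9, Alice 5. Alice has the fewest and is eliminated.
Round 3: Frank 28, Grace 11, Hank 9. Frank has a majority.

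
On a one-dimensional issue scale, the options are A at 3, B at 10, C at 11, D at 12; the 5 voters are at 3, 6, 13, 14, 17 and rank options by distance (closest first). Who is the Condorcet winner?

D

With single-peaked preferences on a line, the Condorcet winner is the candidate closest to the median voter.
The median voter (position 13) is closest to D at 12.
Check: D vs C — voters closer to D: 3 of 5.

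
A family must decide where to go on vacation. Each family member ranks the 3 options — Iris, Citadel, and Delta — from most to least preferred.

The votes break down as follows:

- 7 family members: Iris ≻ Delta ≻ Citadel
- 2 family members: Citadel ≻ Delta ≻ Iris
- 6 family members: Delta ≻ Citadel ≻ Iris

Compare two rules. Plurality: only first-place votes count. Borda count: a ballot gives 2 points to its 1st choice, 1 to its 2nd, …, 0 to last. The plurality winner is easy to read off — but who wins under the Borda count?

Delta

Plurality first-place counts: Iris 7, Citadel 2, Delta 6 → Iris.
Borda totals: Iris 14, Citadel 10, Delta 21 → Delta.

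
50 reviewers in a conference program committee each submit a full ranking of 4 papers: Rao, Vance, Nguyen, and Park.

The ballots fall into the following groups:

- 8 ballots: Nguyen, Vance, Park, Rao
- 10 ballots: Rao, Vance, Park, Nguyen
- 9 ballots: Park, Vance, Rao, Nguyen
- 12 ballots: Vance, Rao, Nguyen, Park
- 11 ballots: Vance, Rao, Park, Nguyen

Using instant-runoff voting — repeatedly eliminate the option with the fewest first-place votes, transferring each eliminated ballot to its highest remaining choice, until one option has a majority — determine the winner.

Vance

Round 1: Vance 23, Rao 10, Park 9, Nguyen 8. Nguyen has the fewest and is eliminated.
Round 2: Vance 31, Rao 10, Park 9. Vance has a majority.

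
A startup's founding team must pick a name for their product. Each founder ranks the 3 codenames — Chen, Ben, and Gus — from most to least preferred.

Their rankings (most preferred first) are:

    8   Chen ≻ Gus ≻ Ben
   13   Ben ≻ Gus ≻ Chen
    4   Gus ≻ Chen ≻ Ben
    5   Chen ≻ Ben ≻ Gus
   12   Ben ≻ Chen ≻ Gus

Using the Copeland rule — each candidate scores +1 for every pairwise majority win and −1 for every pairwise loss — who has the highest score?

Ben

Pairwise results:
  Chen vs Ben: Ben wins 25–17.
  Chen vs Gus: Chen wins 25–17.
  Ben vs Gus: Ben wins 30–12.
Copeland scores (wins − losses):
  Chen: 1 − 1 = 0
  Ben: 2 − 0 = 2
  Gus: 0 − 2 = -2
Ben has the best Copeland score.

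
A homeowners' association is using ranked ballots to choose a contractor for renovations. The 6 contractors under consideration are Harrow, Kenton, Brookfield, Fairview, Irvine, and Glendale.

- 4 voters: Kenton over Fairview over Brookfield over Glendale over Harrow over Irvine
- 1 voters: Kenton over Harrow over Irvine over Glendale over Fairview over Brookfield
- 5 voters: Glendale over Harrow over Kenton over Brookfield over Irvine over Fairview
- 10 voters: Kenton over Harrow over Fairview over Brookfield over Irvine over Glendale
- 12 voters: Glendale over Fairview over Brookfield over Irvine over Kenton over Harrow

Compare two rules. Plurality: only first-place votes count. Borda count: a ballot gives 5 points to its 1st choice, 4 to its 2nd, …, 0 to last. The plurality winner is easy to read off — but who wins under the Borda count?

Kenton

Plurality first-place counts: Harrow 0, Kenton 15, Brookfield 0, Fairview 0, Irvine 0, Glendale 17 → Glendale.
Borda totals: Harrow 68, Kenton 102, Brookfield 78, Fairview 95, Irvine 42, Glendale 95 → Kenton.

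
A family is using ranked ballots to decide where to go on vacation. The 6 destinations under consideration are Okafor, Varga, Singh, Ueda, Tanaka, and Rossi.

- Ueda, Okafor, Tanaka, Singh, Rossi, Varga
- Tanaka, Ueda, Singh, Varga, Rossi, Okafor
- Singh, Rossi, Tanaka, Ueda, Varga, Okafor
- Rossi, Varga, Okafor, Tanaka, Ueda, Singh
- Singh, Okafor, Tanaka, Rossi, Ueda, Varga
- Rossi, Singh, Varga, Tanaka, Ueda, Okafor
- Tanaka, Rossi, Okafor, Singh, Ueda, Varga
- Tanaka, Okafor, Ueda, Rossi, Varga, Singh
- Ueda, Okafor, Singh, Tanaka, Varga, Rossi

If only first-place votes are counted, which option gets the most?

First-place vote totals:
  Okafor: 0
  Varga: 0
  Singh: 2
  Ueda: 2
  Tanaka: 3
  Rossi: 2
Tanaka has the most first-place votes.

Tanaka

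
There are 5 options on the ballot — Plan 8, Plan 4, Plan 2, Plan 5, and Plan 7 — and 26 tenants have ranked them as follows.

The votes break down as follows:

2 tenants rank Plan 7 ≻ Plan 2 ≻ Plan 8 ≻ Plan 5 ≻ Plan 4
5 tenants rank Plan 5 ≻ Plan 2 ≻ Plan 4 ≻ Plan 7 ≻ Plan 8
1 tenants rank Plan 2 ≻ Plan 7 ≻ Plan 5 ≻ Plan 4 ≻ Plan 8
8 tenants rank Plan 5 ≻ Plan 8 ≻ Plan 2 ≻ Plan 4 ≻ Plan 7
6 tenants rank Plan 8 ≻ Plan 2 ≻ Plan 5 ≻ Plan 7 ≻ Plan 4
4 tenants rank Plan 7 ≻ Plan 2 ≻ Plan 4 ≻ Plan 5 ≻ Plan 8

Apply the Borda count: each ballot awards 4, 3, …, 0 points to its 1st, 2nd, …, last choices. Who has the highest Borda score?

Borda scores:
  Plan 8: 2·2 + 5·0 + 0 + 8·3 + 6·4 + 4·0 = 52
  Plan 4: 2·0 + 5·2 + 1 + 8·1 + 6·0 + 4·2 = 27
  Plan 2: 2·3 + 5·3 + 4 + 8·2 + 6·3 + 4·3 = 71
  Plan 5: 2·1 + 5·4 + 2 + 8·4 + 6·2 + 4·1 = 72
  Plan 7: 2·4 + 5·1 + 3 + 8·0 + 6·1 + 4·4 = 38
Plan 5 has the highest total.

Plan 5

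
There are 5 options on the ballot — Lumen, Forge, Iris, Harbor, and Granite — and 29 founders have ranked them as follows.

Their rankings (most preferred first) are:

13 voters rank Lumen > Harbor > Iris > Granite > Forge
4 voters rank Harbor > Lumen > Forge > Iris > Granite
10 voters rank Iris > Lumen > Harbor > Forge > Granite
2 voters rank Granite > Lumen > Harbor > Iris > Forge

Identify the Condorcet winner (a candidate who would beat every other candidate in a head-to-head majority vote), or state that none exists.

Head-to-head results (29 voters total):
Lumen vs Forge: Lumen wins 29–0.
Lumen vs Iris: Lumen wins 19–10.
Lumen vs Harbor: Lumen wins 25–4.
Lumen vs Granite: Lumen wins 27–2.
Forge vs Iris: Iris wins 25–4.
Forge vs Harbor: Harbor wins 29–0.
Forge vs Granite: Granite wins 15–14.
Iris vs Harbor: Harbor wins 19–10.
Iris vs Granite: Iris wins 27–2.
Harbor vs Granite: Harbor wins 27–2.
Lumen beats each rival — Forge (29–0), Iris (19–10), Harbor (25–4), Granite (27–2) — so Lumen is the Condorcet winner.

Lumen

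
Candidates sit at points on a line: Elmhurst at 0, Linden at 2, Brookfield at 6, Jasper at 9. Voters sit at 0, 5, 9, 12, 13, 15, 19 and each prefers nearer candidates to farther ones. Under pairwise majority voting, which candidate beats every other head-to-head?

Jasper

With single-peaked preferences on a line, the Condorcet winner is the candidate closest to the median voter.
The median voter (position 12) is closest to Jasper at 9.
Check: Jasper vs Linden — voters closer to Jasper: 5 of 7.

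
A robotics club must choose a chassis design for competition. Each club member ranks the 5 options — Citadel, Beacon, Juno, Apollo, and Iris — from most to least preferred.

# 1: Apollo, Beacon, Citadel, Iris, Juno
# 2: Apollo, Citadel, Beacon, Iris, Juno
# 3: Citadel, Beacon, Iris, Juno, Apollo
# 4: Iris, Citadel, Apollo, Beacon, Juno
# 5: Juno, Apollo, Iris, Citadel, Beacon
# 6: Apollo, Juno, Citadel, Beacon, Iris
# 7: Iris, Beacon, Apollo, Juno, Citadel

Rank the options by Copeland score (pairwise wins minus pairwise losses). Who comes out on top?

Apollo

Pairwise results:
  Citadel vs Beacon: Citadel wins 5–2.
  Citadel vs Juno: Citadel wins 4–3.
  Citadel vs Apollo: Apollo wins 5–2.
  Citadel vs Iris: Citadel wins 4–3.
  Beacon vs Juno: Beacon wins 5–2.
  Beacon vs Apollo: Apollo wins 5–2.
  Beacon vs Iris: Beacon wins 4–3.
  Juno vs Apollo: Apollo wins 5–2.
  Juno vs Iris: Iris wins 5–2.
  Apollo vs Iris: Apollo wins 4–3.
Copeland scores (wins − losses):
  Citadel: 3 − 1 = 2
  Beacon: 2 − 2 = 0
  Juno: 0 − 4 = -4
  Apollo: 4 − 0 = 4
  Iris: 1 − 3 = -2
Apollo has the best Copeland score.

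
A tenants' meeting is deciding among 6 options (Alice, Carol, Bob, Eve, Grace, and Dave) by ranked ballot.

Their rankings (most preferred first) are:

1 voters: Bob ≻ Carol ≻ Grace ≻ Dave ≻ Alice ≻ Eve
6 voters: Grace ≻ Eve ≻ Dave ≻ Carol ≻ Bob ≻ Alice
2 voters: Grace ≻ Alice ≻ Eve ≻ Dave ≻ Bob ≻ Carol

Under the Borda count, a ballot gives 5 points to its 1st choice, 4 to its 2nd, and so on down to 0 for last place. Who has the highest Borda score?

Borda scores:
  Alice: 1 + 6·0 + 2·4 = 9
  Carol: 4 + 6·2 + 2·0 = 16
  Bob: 5 + 6·1 + 2·1 = 13
  Eve: 0 + 6·4 + 2·3 = 30
  Grace: 3 + 6·5 + 2·5 = 43
  Dave: 2 + 6·3 + 2·2 = 24
Grace has the highest total.

Grace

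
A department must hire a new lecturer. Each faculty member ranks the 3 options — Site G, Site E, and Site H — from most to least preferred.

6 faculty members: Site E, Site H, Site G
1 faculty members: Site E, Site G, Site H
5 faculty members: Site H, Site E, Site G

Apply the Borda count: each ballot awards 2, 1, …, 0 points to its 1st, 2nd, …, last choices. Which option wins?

Site E

Borda scores:
  Site G: 6·0 + 1 + 5·0 = 1
  Site E: 6·2 + 2 + 5·1 = 19
  Site H: 6·1 + 0 + 5·2 = 16
Site E has the highest total.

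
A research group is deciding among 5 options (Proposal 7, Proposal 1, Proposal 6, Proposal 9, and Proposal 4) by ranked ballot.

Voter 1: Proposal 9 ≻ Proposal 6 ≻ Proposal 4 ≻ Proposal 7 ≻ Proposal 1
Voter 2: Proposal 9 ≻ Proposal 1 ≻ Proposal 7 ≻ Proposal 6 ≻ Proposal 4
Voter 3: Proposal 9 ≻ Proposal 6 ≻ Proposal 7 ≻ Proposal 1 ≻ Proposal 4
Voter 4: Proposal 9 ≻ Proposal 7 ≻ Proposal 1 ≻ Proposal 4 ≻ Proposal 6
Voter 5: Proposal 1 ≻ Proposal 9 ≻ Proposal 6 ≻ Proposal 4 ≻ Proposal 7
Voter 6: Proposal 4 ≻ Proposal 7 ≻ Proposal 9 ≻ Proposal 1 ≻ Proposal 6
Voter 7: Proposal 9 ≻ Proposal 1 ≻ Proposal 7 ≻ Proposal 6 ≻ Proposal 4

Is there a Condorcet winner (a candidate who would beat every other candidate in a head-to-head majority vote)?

Yes

Head-to-head results (7 voters total):
Proposal 7 vs Proposal 1: Proposal 7 wins 4–3.
Proposal 7 vs Proposal 6: Proposal 7 wins 4–3.
Proposal 7 vs Proposal 9: Proposal 9 wins 6–1.
Proposal 7 vs Proposal 4: Proposal 7 wins 4–3.
Proposal 1 vs Proposal 6: Proposal 1 wins 5–2.
Proposal 1 vs Proposal 9: Proposal 9 wins 6–1.
Proposal 1 vs Proposal 4: Proposal 1 wins 5–2.
Proposal 6 vs Proposal 9: Proposal 9 wins 7–0.
Proposal 6 vs Proposal 4: Proposal 6 wins 5–2.
Proposal 9 vs Proposal 4: Proposal 9 wins 6–1.
Proposal 9 beats each rival — Proposal 7 (6–1), Proposal 1 (6–1), Proposal 6 (7–0), Proposal 4 (6–1) — so Proposal 9 is the Condorcet winner.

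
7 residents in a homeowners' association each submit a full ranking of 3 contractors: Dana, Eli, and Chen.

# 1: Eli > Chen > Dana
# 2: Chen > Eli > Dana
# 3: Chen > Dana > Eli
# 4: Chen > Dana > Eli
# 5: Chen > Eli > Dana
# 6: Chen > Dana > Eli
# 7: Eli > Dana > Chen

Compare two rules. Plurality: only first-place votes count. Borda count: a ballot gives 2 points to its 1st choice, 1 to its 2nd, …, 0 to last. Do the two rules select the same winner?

Plurality first-place counts: Dana 0, Eli 2, Chen 5 → Chen.
Borda totals: Dana 4, Eli 6, Chen 11 → Chen.
The two rules agree on Chen.

Yes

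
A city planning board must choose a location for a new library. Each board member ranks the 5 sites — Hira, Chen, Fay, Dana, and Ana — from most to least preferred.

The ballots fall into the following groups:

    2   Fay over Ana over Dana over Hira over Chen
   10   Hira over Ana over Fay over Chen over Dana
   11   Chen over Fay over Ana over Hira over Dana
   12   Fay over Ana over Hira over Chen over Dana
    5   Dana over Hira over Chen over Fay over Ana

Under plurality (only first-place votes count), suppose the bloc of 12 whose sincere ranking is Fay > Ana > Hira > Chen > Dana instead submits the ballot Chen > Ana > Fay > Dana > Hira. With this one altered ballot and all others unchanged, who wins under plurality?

Chen

First-place totals with the altered ballot: Hira 10, Chen 23, Fay 2, Dana 5, Ana 0.
The switch changes the winner from Fay to Chen.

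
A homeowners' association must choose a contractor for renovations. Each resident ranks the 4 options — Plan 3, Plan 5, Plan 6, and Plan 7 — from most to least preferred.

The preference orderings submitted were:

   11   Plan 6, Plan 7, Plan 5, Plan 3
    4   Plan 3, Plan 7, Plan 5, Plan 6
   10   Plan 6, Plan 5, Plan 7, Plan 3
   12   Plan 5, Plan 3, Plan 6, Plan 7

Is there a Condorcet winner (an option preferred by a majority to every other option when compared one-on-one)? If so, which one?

Plan 6

Head-to-head results (37 voters total):
Plan 3 vs Plan 5: Plan 5 wins 33–4.
Plan 3 vs Plan 6: Plan 6 wins 21–16.
Plan 3 vs Plan 7: Plan 7 wins 21–16.
Plan 5 vs Plan 6: Plan 6 wins 21–16.
Plan 5 vs Plan 7: Plan 5 wins 22–15.
Plan 6 vs Plan 7: Plan 6 wins 33–4.
Plan 6 beats each rival — Plan 3 (21–16), Plan 5 (21–16), Plan 7 (33–4) — so Plan 6 is the Condorcet winner.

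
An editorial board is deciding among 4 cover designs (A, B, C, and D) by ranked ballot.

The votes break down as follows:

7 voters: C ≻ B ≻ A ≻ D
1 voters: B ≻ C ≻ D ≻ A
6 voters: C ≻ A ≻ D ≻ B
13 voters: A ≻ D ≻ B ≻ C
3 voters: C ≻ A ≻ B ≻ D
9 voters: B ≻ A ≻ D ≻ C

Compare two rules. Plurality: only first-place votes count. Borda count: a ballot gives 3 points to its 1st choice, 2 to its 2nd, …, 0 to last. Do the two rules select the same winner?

No

Plurality first-place counts: A 13, B 10, C 16, D 0 → C.
Borda totals: A 82, B 60, C 50, D 42 → A.
The two rules disagree: plurality picks C, Borda picks A.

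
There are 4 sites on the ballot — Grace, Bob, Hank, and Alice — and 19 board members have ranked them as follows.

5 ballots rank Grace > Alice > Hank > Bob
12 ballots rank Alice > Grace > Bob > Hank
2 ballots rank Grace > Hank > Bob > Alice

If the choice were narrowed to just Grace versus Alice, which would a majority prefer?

Alice

Ballots ranking Grace above Alice: 5+2 = 7.
Ballots ranking Alice above Grace: 12.
Alice wins the head-to-head, 12–7.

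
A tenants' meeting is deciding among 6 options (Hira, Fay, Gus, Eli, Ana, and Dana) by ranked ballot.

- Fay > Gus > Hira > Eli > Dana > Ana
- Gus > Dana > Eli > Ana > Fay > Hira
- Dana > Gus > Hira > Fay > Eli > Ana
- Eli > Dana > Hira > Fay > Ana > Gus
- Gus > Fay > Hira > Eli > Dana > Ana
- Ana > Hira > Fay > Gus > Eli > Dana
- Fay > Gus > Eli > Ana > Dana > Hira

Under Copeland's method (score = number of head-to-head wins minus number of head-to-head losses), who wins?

Pairwise results:
  Hira vs Fay: Fay wins 4–3.
  Hira vs Gus: Gus wins 5–2.
  Hira vs Eli: Hira wins 4–3.
  Hira vs Ana: Hira wins 4–3.
  Hira vs Dana: Dana wins 4–3.
  Fay vs Gus: Fay wins 4–3.
  Fay vs Eli: Fay wins 5–2.
  Fay vs Ana: Fay wins 5–2.
  Fay vs Dana: Fay wins 4–3.
  Gus vs Eli: Gus wins 6–1.
  Gus vs Ana: Gus wins 5–2.
  Gus vs Dana: Gus wins 5–2.
  Eli vs Ana: Eli wins 6–1.
  Eli vs Dana: Eli wins 5–2.
  Ana vs Dana: Dana wins 5–2.
Copeland scores (wins − losses):
  Hira: 2 − 3 = -1
  Fay: 5 − 0 = 5
  Gus: 4 − 1 = 3
  Eli: 2 − 3 = -1
  Ana: 0 − 5 = -5
  Dana: 2 − 3 = -1
Fay has the best Copeland score.

Fay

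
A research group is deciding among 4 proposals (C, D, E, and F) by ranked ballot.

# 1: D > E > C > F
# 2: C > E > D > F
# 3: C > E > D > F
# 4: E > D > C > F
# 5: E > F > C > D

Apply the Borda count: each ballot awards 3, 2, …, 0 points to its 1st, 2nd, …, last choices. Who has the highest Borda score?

E

Borda scores:
  C: 1 + 3 + 3 + 1 + 1 = 9
  D: 3 + 1 + 1 + 2 + 0 = 7
  E: 2 + 2 + 2 + 3 + 3 = 12
  F: 0 + 0 + 0 + 0 + 2 = 2
E has the highest total.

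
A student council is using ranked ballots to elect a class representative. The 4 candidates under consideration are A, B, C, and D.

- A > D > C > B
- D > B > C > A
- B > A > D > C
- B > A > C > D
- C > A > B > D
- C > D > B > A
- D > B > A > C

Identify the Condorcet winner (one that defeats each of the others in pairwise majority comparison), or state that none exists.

Head-to-head results (7 voters total):
A vs B: B wins 5–2.
A vs C: A wins 4–3.
A vs D: A wins 4–3.
B vs C: B wins 4–3.
B vs D: D wins 4–3.
C vs D: D wins 4–3.
No candidate beats all others: A beats D beats B beats A, a majority cycle.

There is no Condorcet winner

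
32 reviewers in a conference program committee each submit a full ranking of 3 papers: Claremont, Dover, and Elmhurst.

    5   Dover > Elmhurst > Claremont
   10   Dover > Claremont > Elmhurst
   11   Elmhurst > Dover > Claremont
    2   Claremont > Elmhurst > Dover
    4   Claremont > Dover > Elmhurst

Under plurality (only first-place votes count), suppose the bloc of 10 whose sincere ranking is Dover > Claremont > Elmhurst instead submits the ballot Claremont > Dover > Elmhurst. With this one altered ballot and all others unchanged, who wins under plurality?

First-place totals with the altered ballot: Claremont 16, Dover 5, Elmhurst 11.
The switch changes the winner from Dover to Claremont.

Claremont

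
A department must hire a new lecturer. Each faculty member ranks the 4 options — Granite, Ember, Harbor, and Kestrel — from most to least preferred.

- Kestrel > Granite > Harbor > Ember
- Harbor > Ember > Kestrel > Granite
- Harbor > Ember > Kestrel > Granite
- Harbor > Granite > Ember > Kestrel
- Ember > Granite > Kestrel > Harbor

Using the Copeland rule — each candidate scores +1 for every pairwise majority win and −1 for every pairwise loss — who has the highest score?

Pairwise results:
  Granite vs Ember: Ember wins 3–2.
  Granite vs Harbor: Harbor wins 3–2.
  Granite vs Kestrel: Kestrel wins 3–2.
  Ember vs Harbor: Harbor wins 4–1.
  Ember vs Kestrel: Ember wins 4–1.
  Harbor vs Kestrel: Harbor wins 3–2.
Copeland scores (wins − losses):
  Granite: 0 − 3 = -3
  Ember: 2 − 1 = 1
  Harbor: 3 − 0 = 3
  Kestrel: 1 − 2 = -1
Harbor has the best Copeland score.

Harbor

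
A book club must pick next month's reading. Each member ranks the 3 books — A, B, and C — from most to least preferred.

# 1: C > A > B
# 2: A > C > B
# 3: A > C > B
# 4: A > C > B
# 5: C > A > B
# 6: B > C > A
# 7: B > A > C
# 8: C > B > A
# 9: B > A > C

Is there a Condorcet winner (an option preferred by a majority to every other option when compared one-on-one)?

Yes

Head-to-head results (9 voters total):
A vs B: A wins 5–4.
A vs C: A wins 5–4.
B vs C: C wins 6–3.
A beats each rival — B (5–4), C (5–4) — so A is the Condorcet winner.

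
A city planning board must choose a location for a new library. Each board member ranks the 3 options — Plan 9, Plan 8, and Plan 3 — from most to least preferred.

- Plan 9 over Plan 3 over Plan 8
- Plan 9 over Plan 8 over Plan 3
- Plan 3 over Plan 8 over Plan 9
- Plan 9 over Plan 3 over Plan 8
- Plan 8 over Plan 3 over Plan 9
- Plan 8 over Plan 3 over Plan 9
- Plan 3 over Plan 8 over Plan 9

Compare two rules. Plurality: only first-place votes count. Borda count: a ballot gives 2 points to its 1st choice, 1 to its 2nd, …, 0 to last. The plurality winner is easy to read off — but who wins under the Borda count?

Plan 3

Plurality first-place counts: Plan 9 3, Plan 8 2, Plan 3 2 → Plan 9.
Borda totals: Plan 9 6, Plan 8 7, Plan 3 8 → Plan 3.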